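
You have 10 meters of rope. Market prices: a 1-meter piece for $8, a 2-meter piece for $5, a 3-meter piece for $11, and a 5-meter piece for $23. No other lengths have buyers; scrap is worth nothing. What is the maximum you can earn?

Let r[k] be the best obtainable value from length k. For each k, try every first piece i and keep the best of price[i] + r[k−i].
r[1] = 8
r[2] = 16  (first piece 1, then r[1]=8)
r[3] = 24  (first piece 1, then r[2]=16)
r[4] = 32  (first piece 1, then r[3]=24)
r[5] = 40  (first piece 1, then r[4]=32)
r[6] = 48  (first piece 1, then r[5]=40)
r[7] = 56  (first piece 1, then r[6]=48)
r[8] = 64  (first piece 1, then r[7]=56)
r[9] = 72  (first piece 1, then r[8]=64)
r[10] = 80  (first piece 1, then r[9]=72)
One optimal cutting: 1 + 1 + 1 + 1 + 1 + 1 + 1 + 1 + 1 + 1 → $80.

80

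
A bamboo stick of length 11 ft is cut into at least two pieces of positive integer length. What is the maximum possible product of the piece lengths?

54

Fill m[k] for k=2..11: at each k try every first piece i and multiply by the better of (k−i) uncut or m[k−i].
Small cases: m[2]=1, m[3]=2, m[4]=4, m[5]=6, m[6]=9.
m[7] = 2·max(5,6) = 2·6 = 12
m[8] = 2·max(6,9) = 2·9 = 18
m[9] = 3·max(6,9) = 3·9 = 27
m[10] = 2·max(8,18) = 2·18 = 36
m[11] = 2·max(9,27) = 2·27 = 54
One optimal split: 3 + 3 + 3 + 2; product 3·3·3·2 = 54.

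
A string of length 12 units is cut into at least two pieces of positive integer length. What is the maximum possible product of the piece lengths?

Define prod[k] = max over 1≤i<k of i · max(k−i, prod[k−i]); the inner max lets the remainder stay uncut if that's better.
Small cases: prod[2]=1, prod[3]=2, prod[4]=4, prod[5]=6.
prod[6] = 3·max(3,2) = 3·3 = 9
prod[7] = 2·max(5,6) = 2·6 = 12
prod[8] = 2·max(6,9) = 2·9 = 18
prod[9] = 3·max(6,9) = 3·9 = 27
prod[10] = 2·max(8,18) = 2·18 = 36
prod[11] = 2·max(9,27) = 2·27 = 54
prod[12] = 3·max(9,27) = 3·27 = 81
One optimal split: 3 + 3 + 3 + 3; product 3·3·3·3 = 81.

81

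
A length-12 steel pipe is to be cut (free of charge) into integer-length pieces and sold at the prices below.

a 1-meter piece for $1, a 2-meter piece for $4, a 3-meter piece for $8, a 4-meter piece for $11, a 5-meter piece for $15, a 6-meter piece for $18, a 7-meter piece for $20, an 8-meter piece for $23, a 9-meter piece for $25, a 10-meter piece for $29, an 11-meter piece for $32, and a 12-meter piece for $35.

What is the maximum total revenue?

Let R[k] be the best obtainable value from length k. For each k, try every first piece i and keep the best of price[i] + R[k−i].
R[1] = 1
R[2] = 4
R[3] = 8
R[4] = 11
R[5] = 15
R[6] = 18
R[7] = 20
R[8] = 23  (first piece 3, then R[5]=15)
R[9] = 26  (first piece 3, then R[6]=18)
R[10] = 30  (first piece 5, then R[5]=15)
R[11] = 33  (first piece 5, then R[6]=18)
R[12] = 36  (first piece 6, then R[6]=18)
One optimal cutting: 6 + 6 → $18 + $18 = $36.

36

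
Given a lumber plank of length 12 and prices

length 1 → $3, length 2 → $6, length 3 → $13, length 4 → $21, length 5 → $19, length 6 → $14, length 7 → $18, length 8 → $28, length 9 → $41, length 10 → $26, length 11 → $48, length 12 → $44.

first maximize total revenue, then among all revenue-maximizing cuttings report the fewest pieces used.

3

Build r[k] bottom-up: r[k] = max over allowed piece i of (p[i] + r[k−i]).
r[1] = 3
r[2] = max(3+3, 6+0) = 6
r[3] = max(3+6, 6+3, 13+0) = 13
r[4] = max(3+13, 6+6, 13+3, 21+0) = 21
r[5] = max(3+21, 6+13, 13+6, 21+3, 19+0) = 24
r[6] = max(3+24, 6+21, 13+13, 21+6, 19+3, 14+0) = 27
r[7] = max(3+27, 6+24, 13+21, …, 14+3, 18+0) = 34
r[8] = max(3+34, 6+27, 13+24, …, 18+3, 28+0) = 42
r[9] = max(3+42, 6+34, 13+27, …, 28+3, 41+0) = 45
r[10] = max(3+45, 6+42, 13+34, …, 41+3, 26+0) = 48
r[11] = max(3+48, 6+45, 13+42, …, 26+3, 48+0) = 55
r[12] = max(3+55, 6+48, 13+45, …, 48+3, 44+0) = 63
Maximum revenue is $63.
Now minimize piece count subject to staying optimal: for each k, pieces[k] = 1 + min over i with p[i]+r[k−i]=r[k] of pieces[k−i].
pieces[9] = 3
pieces[10] = 3
pieces[11] = 3
pieces[12] = 3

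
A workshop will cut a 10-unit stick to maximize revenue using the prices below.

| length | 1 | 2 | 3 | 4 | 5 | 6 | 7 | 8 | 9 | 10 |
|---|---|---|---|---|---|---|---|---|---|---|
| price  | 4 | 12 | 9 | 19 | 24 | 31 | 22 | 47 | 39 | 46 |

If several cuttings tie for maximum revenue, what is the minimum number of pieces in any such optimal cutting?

Consider every possible first cut. r[k] is the best of p[i]+r[k−i] over all sellable i≤k.
r[1] = 4
r[2] = 12
r[3] = 16  (first piece 1, then r[2]=12)
r[4] = 24  (first piece 2, then r[2]=12)
r[5] = 28  (first piece 1, then r[4]=24)
r[6] = 36  (first piece 2, then r[4]=24)
r[7] = 40  (first piece 1, then r[6]=36)
r[8] = 48  (first piece 2, then r[6]=36)
r[9] = 52  (first piece 1, then r[8]=48)
r[10] = 60  (first piece 2, then r[8]=48)
Maximum revenue is 60.
Now minimize piece count subject to staying optimal: for each k, pieces[k] = 1 + min over i with p[i]+r[k−i]=r[k] of pieces[k−i].
pieces[7] = 4
pieces[8] = 4
pieces[9] = 5
pieces[10] = 5

5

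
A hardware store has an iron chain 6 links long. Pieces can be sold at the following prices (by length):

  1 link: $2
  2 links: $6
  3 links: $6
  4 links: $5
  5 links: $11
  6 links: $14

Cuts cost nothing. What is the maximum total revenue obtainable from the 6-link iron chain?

Consider every possible first cut. R[k] is the best of p[i]+R[k−i] over all sellable i≤k.
R[1] = 2
R[2] = 6
R[3] = 8  (first piece 1, then R[2]=6)
R[4] = 12  (first piece 2, then R[2]=6)
R[5] = 14  (first piece 1, then R[4]=12)
R[6] = 18  (first piece 2, then R[4]=12)
One optimal cutting: 2 + 2 + 2 → $6 + $6 + $6 = $18.

18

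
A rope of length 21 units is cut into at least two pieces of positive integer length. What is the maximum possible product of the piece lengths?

Define g[k] = max over 1≤i<k of i · max(k−i, g[k−i]); the inner max lets the remainder stay uncut if that's better.
g[2] = 1*max(1,0) = 1*1 = 1
g[3] = 1*max(2,1) = 1*2 = 2
g[4] = 2*max(2,1) = 2*2 = 4
g[5] = 2*max(3,2) = 2*3 = 6
g[6] = 3*max(3,2) = 3*3 = 9
g[7] = 2*max(5,6) = 2*6 = 12
g[8] = 2*max(6,9) = 2*9 = 18
g[9] = 3*max(6,9) = 3*9 = 27
g[10] = 2*max(8,18) = 2*18 = 36
g[11] = 2*max(9,27) = 2*27 = 54
g[12] = 3*max(9,27) = 3*27 = 81
g[13] = 2*max(11,54) = 2*54 = 108
g[14] = 2*max(12,81) = 2*81 = 162
g[15] = 3*max(12,81) = 3*81 = 243
g[16] = 2*max(14,162) = 2*162 = 324
g[17] = 2*max(15,243) = 2*243 = 486
g[18] = 3*max(15,243) = 3*243 = 729
g[19] = 2*max(17,486) = 2*486 = 972
g[20] = 2*max(18,729) = 2*729 = 1458
g[21] = 3*max(18,729) = 3*729 = 2187
One optimal split: 3 + 3 + 3 + 3 + 3 + 3 + 3; product 3*3*3*3*3*3*3 = 2187.

2187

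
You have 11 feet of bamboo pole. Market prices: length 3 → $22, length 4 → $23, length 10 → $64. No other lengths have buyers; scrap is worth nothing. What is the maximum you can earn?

68

Consider every possible first cut. r[k] is the best of p[i]+r[k−i] over all sellable i≤k.
r[1] = 0
r[2] = 0
r[3] = 22
r[4] = 23
r[5] = 23
r[6] = 44  (first piece 3, then r[3]=22)
r[7] = 45  (first piece 3, then r[4]=23)
r[8] = 46  (first piece 4, then r[4]=23)
r[9] = 66  (first piece 3, then r[6]=44)
r[10] = 67  (first piece 3, then r[7]=45)
r[11] = 68  (first piece 3, then r[8]=46)
One optimal cutting: 4 + 4 + 3 → $68.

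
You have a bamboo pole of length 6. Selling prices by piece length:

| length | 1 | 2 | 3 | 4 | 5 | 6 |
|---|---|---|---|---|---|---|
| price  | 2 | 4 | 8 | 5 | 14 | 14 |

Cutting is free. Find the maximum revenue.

Build R[k] bottom-up: R[k] = max over allowed piece i of (p[i] + R[k−i]).
R[1] = 2
R[2] = max(2+2, 4+0) = 4
R[3] = max(2+4, 4+2, 8+0) = 8
R[4] = max(2+8, 4+4, 8+2, 5+0) = 10
R[5] = max(2+10, 4+8, 8+4, 5+2, 14+0) = 14
R[6] = max(2+14, 4+10, 8+8, 5+4, 14+2, 14+0) = 16
One optimal cutting: 5 + 1 → $14 + $2 = $16.

16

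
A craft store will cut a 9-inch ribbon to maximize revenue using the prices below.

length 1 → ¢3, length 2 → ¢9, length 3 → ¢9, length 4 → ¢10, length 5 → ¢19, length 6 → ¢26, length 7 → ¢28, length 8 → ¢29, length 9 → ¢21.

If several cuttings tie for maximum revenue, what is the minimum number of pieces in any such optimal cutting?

5

Build r[k] bottom-up: r[k] = max over allowed piece i of (p[i] + r[k−i]).
r[1] = 3
r[2] = 9
r[3] = 12  (first piece 1, then r[2]=9)
r[4] = 18  (first piece 2, then r[2]=9)
r[5] = 21  (first piece 1, then r[4]=18)
r[6] = 27  (first piece 2, then r[4]=18)
r[7] = 30  (first piece 1, then r[6]=27)
r[8] = 36  (first piece 2, then r[6]=27)
r[9] = 39  (first piece 1, then r[8]=36)
Maximum revenue is ¢39.
Now minimize piece count subject to staying optimal: for each k, pieces[k] = 1 + min over i with p[i]+r[k−i]=r[k] of pieces[k−i].
pieces[6] = 3
pieces[7] = 4
pieces[8] = 4
pieces[9] = 5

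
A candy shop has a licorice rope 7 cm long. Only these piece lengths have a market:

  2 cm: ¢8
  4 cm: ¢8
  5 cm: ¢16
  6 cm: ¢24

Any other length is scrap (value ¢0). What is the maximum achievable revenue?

24

Consider every possible first cut. best[k] is the best of p[i]+best[k−i] over all sellable i≤k.
best[1] = 0
best[2] = 8
best[3] = 8
best[4] = 16  (first piece 2, then best[2]=8)
best[5] = 16
best[6] = 24  (first piece 2, then best[4]=16)
best[7] = 24
One optimal cutting: pieces 2 + 2 + 2 with 1 cm of scrap → ¢24.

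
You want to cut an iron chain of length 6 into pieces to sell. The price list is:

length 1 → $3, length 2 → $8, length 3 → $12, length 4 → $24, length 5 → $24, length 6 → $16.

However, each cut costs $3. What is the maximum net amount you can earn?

29

Consider every possible first cut. v[k] is the best of p[i]+v[k−i] over all sellable i≤k, charging 3 whenever i<k.
v[1] = 3
v[2] = max(3+3-3, 8+0) = 8
v[3] = max(3+8-3, 8+3-3, 12+0) = 12
v[4] = max(3+12-3, 8+8-3, 12+3-3, 24+0) = 24
v[5] = max(3+24-3, 8+12-3, 12+8-3, 24+3-3, 24+0) = 24
v[6] = max(3+24-3, 8+24-3, 12+12-3, 24+8-3, 24+3-3, 16+0) = 29
One optimal plan: pieces 4 + 2 (1 cut) → $32 − $3 = $29.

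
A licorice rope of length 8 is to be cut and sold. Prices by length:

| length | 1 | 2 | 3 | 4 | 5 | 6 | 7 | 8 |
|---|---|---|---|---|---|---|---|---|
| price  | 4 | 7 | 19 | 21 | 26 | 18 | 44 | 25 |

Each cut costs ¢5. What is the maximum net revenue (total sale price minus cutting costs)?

43

Build net[k] bottom-up: net[k] = max over allowed piece i of (p[i] + net[k−i]) − 5 per cut.
net[1] = 4
net[2] = max(4+4-5, 7+0) = 7
net[3] = max(4+7-5, 7+4-5, 19+0) = 19
net[4] = max(4+19-5, 7+7-5, 19+4-5, 21+0) = 21
net[5] = max(4+21-5, 7+19-5, 19+7-5, 21+4-5, 26+0) = 26
net[6] = max(4+26-5, 7+21-5, 19+19-5, 21+7-5, 26+4-5, 18+0) = 33
net[7] = max(4+33-5, 7+26-5, 19+21-5, …, 18+4-5, 44+0) = 44
net[8] = max(4+44-5, 7+33-5, 19+26-5, …, 44+4-5, 25+0) = 43
One optimal plan: pieces 7 + 1 (1 cut) → ¢48 − ¢5 = ¢43.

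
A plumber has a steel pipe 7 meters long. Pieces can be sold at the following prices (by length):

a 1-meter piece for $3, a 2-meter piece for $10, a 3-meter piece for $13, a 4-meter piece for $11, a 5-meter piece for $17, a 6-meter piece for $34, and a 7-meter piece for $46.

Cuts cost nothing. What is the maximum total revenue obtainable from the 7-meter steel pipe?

46

Consider every possible first cut. best[k] is the best of p[i]+best[k−i] over all sellable i≤k.
best[1] = 3
best[2] = 10
best[3] = 13  (first piece 1, then best[2]=10)
best[4] = 20  (first piece 2, then best[2]=10)
best[5] = 23  (first piece 1, then best[4]=20)
best[6] = 34
best[7] = 46
Best is to sell the whole 7-meter piece uncut for $46.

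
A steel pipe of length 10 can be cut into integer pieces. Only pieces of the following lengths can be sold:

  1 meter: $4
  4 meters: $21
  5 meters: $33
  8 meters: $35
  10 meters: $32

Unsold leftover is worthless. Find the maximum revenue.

66

Build best[k] bottom-up: best[k] = max over allowed piece i of (p[i] + best[k−i]).
best[1] = 4
best[2] = 8  (first piece 1, then best[1]=4)
best[3] = 12  (first piece 1, then best[2]=8)
best[4] = 21
best[5] = 33
best[6] = 37  (first piece 1, then best[5]=33)
best[7] = 41  (first piece 1, then best[6]=37)
best[8] = 45  (first piece 1, then best[7]=41)
best[9] = 54  (first piece 4, then best[5]=33)
best[10] = 66  (first piece 5, then best[5]=33)
One optimal cutting: 5 + 5 → $66.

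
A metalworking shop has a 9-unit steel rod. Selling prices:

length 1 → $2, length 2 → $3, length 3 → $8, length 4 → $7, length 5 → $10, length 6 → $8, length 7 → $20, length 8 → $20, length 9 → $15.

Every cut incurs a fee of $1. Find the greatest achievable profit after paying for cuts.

Consider every possible first cut. r[k] is the best of p[i]+r[k−i] over all sellable i≤k, charging 1 whenever i<k.
r[1] = 2
r[2] = 3  (first piece 1, then r[1]=2)
r[3] = 8
r[4] = 9  (first piece 1, then r[3]=8)
r[5] = 10  (first piece 1, then r[4]=9)
r[6] = 15  (first piece 3, then r[3]=8)
r[7] = 20
r[8] = 21  (first piece 1, then r[7]=20)
r[9] = 22  (first piece 1, then r[8]=21)
One optimal plan: pieces 7 + 1 + 1 (2 cuts) → $24 − $2 = $22.

22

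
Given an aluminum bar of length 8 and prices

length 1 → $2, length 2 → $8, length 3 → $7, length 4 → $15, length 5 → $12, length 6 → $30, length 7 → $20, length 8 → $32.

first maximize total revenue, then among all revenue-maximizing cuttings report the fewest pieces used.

Let r[k] be the best obtainable value from length k. For each k, try every first piece i and keep the best of price[i] + r[k−i].
r[1] = 2
r[2] = max(2+2, 8+0) = 8
r[3] = max(2+8, 8+2, 7+0) = 10
r[4] = max(2+10, 8+8, 7+2, 15+0) = 16
r[5] = max(2+16, 8+10, 7+8, 15+2, 12+0) = 18
r[6] = max(2+18, 8+16, 7+10, 15+8, 12+2, 30+0) = 30
r[7] = max(2+30, 8+18, 7+16, …, 30+2, 20+0) = 32
r[8] = max(2+32, 8+30, 7+18, …, 20+2, 32+0) = 38
Maximum revenue is $38.
Now minimize piece count subject to staying optimal: for each k, pieces[k] = 1 + min over i with p[i]+r[k−i]=r[k] of pieces[k−i].
pieces[5] = 3
pieces[6] = 1
pieces[7] = 2
pieces[8] = 2

2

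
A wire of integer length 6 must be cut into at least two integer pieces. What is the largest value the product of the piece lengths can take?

Define g[k] = max over 1≤i<k of i · max(k−i, g[k−i]); the inner max lets the remainder stay uncut if that's better.
g[2] = 1·max(1,0) = 1·1 = 1
g[3] = 1·max(2,1) = 1·2 = 2
g[4] = 2·max(2,1) = 2·2 = 4
g[5] = 2·max(3,2) = 2·3 = 6
g[6] = 3·max(3,2) = 3·3 = 9
One optimal split: 3 + 3; product 3·3 = 9.

9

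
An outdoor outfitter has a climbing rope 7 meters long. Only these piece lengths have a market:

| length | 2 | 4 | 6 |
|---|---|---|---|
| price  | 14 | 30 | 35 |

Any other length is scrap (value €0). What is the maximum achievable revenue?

44

Consider every possible first cut. best[k] is the best of p[i]+best[k−i] over all sellable i≤k.
best[1] = 0
best[2] = 14
best[3] = 14
best[4] = max(14+14, 30+0) = 30
best[5] = max(14+14, 30+0) = 30
best[6] = max(14+30, 30+14, 35+0) = 44
best[7] = max(14+30, 30+14, 35+0) = 44
One optimal cutting: pieces 4 + 2 with 1 meter of scrap → €44.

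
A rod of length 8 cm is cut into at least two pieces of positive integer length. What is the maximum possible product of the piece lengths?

18

Define m[k] = max over 1≤i<k of i · max(k−i, m[k−i]); the inner max lets the remainder stay uncut if that's better.
m[2] = 1*max(1,0) = 1*1 = 1
m[3] = 1*max(2,1) = 1*2 = 2
m[4] = 2*max(2,1) = 2*2 = 4
m[5] = 2*max(3,2) = 2*3 = 6
m[6] = 3*max(3,2) = 3*3 = 9
m[7] = 2*max(5,6) = 2*6 = 12
m[8] = 2*max(6,9) = 2*9 = 18
One optimal split: 3 + 3 + 2; product 3*3*2 = 18.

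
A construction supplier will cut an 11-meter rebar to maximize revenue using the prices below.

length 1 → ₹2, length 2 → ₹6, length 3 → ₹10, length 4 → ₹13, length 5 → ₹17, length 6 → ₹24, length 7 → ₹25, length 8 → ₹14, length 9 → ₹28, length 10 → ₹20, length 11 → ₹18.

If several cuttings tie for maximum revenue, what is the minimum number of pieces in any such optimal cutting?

Build r[k] bottom-up: r[k] = max over allowed piece i of (p[i] + r[k−i]).
r[1] = 2
r[2] = max(2+2, 6+0) = 6
r[3] = max(2+6, 6+2, 10+0) = 10
r[4] = max(2+10, 6+6, 10+2, 13+0) = 13
r[5] = max(2+13, 6+10, 10+6, 13+2, 17+0) = 17
r[6] = max(2+17, 6+13, 10+10, 13+6, 17+2, 24+0) = 24
r[7] = max(2+24, 6+17, 10+13, …, 24+2, 25+0) = 26
r[8] = max(2+26, 6+24, 10+17, …, 25+2, 14+0) = 30
r[9] = max(2+30, 6+26, 10+24, …, 14+2, 28+0) = 34
r[10] = max(2+34, 6+30, 10+26, …, 28+2, 20+0) = 37
r[11] = max(2+37, 6+34, 10+30, …, 20+2, 18+0) = 41
Maximum revenue is ₹41.
Now minimize piece count subject to staying optimal: for each k, pieces[k] = 1 + min over i with p[i]+r[k−i]=r[k] of pieces[k−i].
pieces[8] = 2
pieces[9] = 2
pieces[10] = 2
pieces[11] = 2

2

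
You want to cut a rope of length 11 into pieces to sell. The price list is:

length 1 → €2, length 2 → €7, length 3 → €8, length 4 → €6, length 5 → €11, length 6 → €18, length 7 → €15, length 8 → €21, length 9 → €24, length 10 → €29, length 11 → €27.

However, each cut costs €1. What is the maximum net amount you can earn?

Build r[k] bottom-up: r[k] = max over allowed piece i of (p[i] + r[k−i]) − 1 per cut.
r[1] = 2
r[2] = 7
r[3] = 8  (first piece 1, then r[2]=7)
r[4] = 13  (first piece 2, then r[2]=7)
r[5] = 14  (first piece 1, then r[4]=13)
r[6] = 19  (first piece 2, then r[4]=13)
r[7] = 20  (first piece 1, then r[6]=19)
r[8] = 25  (first piece 2, then r[6]=19)
r[9] = 26  (first piece 1, then r[8]=25)
r[10] = 31  (first piece 2, then r[8]=25)
r[11] = 32  (first piece 1, then r[10]=31)
One optimal plan: pieces 2 + 2 + 2 + 2 + 2 + 1 (5 cuts) → €37 − €5 = €32.

32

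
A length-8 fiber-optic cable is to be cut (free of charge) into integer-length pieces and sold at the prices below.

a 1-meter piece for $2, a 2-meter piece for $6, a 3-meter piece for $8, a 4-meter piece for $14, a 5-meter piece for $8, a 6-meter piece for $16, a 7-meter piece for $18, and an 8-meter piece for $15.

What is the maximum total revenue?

28

Build v[k] bottom-up: v[k] = max over allowed piece i of (p[i] + v[k−i]).
v[1] = 2
v[2] = 6
v[3] = 8  (first piece 1, then v[2]=6)
v[4] = 14
v[5] = 16  (first piece 1, then v[4]=14)
v[6] = 20  (first piece 2, then v[4]=14)
v[7] = 22  (first piece 1, then v[6]=20)
v[8] = 28  (first piece 4, then v[4]=14)
One optimal cutting: 4 + 4 → $14 + $14 = $28.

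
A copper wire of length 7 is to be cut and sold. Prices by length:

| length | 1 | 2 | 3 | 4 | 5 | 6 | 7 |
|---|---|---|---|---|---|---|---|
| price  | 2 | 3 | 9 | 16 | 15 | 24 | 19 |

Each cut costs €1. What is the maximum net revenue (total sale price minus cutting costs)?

Consider every possible first cut. net[k] is the best of p[i]+net[k−i] over all sellable i≤k, charging 1 whenever i<k.
net[1] = 2
net[2] = 3  (first piece 1, then net[1]=2)
net[3] = 9
net[4] = 16
net[5] = 17  (first piece 1, then net[4]=16)
net[6] = 24
net[7] = 25  (first piece 1, then net[6]=24)
One optimal plan: pieces 6 + 1 (1 cut) → €26 − €1 = €25.

25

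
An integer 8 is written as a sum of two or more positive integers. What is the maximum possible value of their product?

18

Fill g[k] for k=2..8: at each k try every first piece i and multiply by the better of (k−i) uncut or g[k−i].
g[2] = 1·max(1,0) = 1·1 = 1
g[3] = 1·max(2,1) = 1·2 = 2
g[4] = 2·max(2,1) = 2·2 = 4
g[5] = 2·max(3,2) = 2·3 = 6
g[6] = 3·max(3,2) = 3·3 = 9
g[7] = 2·max(5,6) = 2·6 = 12
g[8] = 2·max(6,9) = 2·9 = 18
One optimal split: 3 + 3 + 2; product 3·3·2 = 18.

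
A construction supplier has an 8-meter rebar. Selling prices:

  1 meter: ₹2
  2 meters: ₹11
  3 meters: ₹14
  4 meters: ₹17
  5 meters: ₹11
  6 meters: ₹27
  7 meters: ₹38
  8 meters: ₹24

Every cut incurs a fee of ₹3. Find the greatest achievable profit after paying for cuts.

Build v[k] bottom-up: v[k] = max over allowed piece i of (p[i] + v[k−i]) − 3 per cut.
v[1] = 2
v[2] = max(2+2-3, 11+0) = 11
v[3] = max(2+11-3, 11+2-3, 14+0) = 14
v[4] = max(2+14-3, 11+11-3, 14+2-3, 17+0) = 19
v[5] = max(2+19-3, 11+14-3, 14+11-3, 17+2-3, 11+0) = 22
v[6] = max(2+22-3, 11+19-3, 14+14-3, 17+11-3, 11+2-3, 27+0) = 27
v[7] = max(2+27-3, 11+22-3, 14+19-3, …, 27+2-3, 38+0) = 38
v[8] = max(2+38-3, 11+27-3, 14+22-3, …, 38+2-3, 24+0) = 37
One optimal plan: pieces 7 + 1 (1 cut) → ₹40 − ₹3 = ₹37.

37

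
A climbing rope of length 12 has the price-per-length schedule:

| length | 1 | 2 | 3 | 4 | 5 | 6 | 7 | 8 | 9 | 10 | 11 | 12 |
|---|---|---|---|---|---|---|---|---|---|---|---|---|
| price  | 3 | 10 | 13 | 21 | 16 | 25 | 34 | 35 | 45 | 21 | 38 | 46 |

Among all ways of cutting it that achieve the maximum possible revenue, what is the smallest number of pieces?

3

Build r[k] bottom-up: r[k] = max over allowed piece i of (p[i] + r[k−i]).
r[1] = 3
r[2] = max(3+3, 10+0) = 10
r[3] = max(3+10, 10+3, 13+0) = 13
r[4] = max(3+13, 10+10, 13+3, 21+0) = 21
r[5] = max(3+21, 10+13, 13+10, 21+3, 16+0) = 24
r[6] = max(3+24, 10+21, 13+13, 21+10, 16+3, 25+0) = 31
r[7] = max(3+31, 10+24, 13+21, …, 25+3, 34+0) = 34
r[8] = max(3+34, 10+31, 13+24, …, 34+3, 35+0) = 42
r[9] = max(3+42, 10+34, 13+31, …, 35+3, 45+0) = 45
r[10] = max(3+45, 10+42, 13+34, …, 45+3, 21+0) = 52
r[11] = max(3+52, 10+45, 13+42, …, 21+3, 38+0) = 55
r[12] = max(3+55, 10+52, 13+45, …, 38+3, 46+0) = 63
Maximum revenue is €63.
Now minimize piece count subject to staying optimal: for each k, pieces[k] = 1 + min over i with p[i]+r[k−i]=r[k] of pieces[k−i].
pieces[9] = 1
pieces[10] = 3
pieces[11] = 2
pieces[12] = 3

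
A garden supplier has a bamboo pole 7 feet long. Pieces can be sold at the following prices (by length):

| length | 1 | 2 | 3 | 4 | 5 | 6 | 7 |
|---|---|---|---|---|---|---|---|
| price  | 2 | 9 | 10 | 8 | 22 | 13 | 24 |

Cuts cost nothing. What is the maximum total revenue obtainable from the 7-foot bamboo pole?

31

Consider every possible first cut. best[k] is the best of p[i]+best[k−i] over all sellable i≤k.
best[1] = 2
best[2] = max(2+2, 9+0) = 9
best[3] = max(2+9, 9+2, 10+0) = 11
best[4] = max(2+11, 9+9, 10+2, 8+0) = 18
best[5] = max(2+18, 9+11, 10+9, 8+2, 22+0) = 22
best[6] = max(2+22, 9+18, 10+11, 8+9, 22+2, 13+0) = 27
best[7] = max(2+27, 9+22, 10+18, …, 13+2, 24+0) = 31
One optimal cutting: 5 + 2 → $22 + $9 = $31.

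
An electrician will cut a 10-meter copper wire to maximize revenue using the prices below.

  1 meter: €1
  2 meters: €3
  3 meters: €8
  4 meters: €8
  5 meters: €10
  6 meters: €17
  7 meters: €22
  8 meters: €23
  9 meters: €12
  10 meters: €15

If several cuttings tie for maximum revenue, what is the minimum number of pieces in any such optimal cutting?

Consider every possible first cut. r[k] is the best of p[i]+r[k−i] over all sellable i≤k.
r[1] = 1
r[2] = 3
r[3] = 8
r[4] = 9  (first piece 1, then r[3]=8)
r[5] = 11  (first piece 2, then r[3]=8)
r[6] = 17
r[7] = 22
r[8] = 23  (first piece 1, then r[7]=22)
r[9] = 25  (first piece 2, then r[7]=22)
r[10] = 30  (first piece 3, then r[7]=22)
Maximum revenue is €30.
Now minimize piece count subject to staying optimal: for each k, pieces[k] = 1 + min over i with p[i]+r[k−i]=r[k] of pieces[k−i].
pieces[7] = 1
pieces[8] = 1
pieces[9] = 2
pieces[10] = 2

2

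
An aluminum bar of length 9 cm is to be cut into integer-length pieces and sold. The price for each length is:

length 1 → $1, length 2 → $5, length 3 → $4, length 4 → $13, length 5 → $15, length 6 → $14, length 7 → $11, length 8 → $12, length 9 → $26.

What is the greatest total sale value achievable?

28

Let R[k] be the best obtainable value from length k. For each k, try every first piece i and keep the best of price[i] + R[k−i].
R[1] = 1
R[2] = 5
R[3] = 6  (first piece 1, then R[2]=5)
R[4] = 13
R[5] = 15
R[6] = 18  (first piece 2, then R[4]=13)
R[7] = 20  (first piece 2, then R[5]=15)
R[8] = 26  (first piece 4, then R[4]=13)
R[9] = 28  (first piece 4, then R[5]=15)
One optimal cutting: 5 + 4 → $15 + $13 = $28.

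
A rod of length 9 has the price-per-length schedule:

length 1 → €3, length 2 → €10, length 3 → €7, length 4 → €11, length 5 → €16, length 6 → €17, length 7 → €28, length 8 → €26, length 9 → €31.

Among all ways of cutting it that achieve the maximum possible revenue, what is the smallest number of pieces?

Build r[k] bottom-up: r[k] = max over allowed piece i of (p[i] + r[k−i]).
r[1] = 3
r[2] = 10
r[3] = 13  (first piece 1, then r[2]=10)
r[4] = 20  (first piece 2, then r[2]=10)
r[5] = 23  (first piece 1, then r[4]=20)
r[6] = 30  (first piece 2, then r[4]=20)
r[7] = 33  (first piece 1, then r[6]=30)
r[8] = 40  (first piece 2, then r[6]=30)
r[9] = 43  (first piece 1, then r[8]=40)
Maximum revenue is €43.
Now minimize piece count subject to staying optimal: for each k, pieces[k] = 1 + min over i with p[i]+r[k−i]=r[k] of pieces[k−i].
pieces[6] = 3
pieces[7] = 4
pieces[8] = 4
pieces[9] = 5

5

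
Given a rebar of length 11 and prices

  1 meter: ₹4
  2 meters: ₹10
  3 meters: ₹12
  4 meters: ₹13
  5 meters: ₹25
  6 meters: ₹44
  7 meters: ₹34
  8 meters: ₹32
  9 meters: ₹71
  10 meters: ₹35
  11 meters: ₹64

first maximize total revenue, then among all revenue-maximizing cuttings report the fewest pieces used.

Build r[k] bottom-up: r[k] = max over allowed piece i of (p[i] + r[k−i]).
r[1] = 4
r[2] = max(4+4, 10+0) = 10
r[3] = max(4+10, 10+4, 12+0) = 14
r[4] = max(4+14, 10+10, 12+4, 13+0) = 20
r[5] = max(4+20, 10+14, 12+10, 13+4, 25+0) = 25
r[6] = max(4+25, 10+20, 12+14, 13+10, 25+4, 44+0) = 44
r[7] = max(4+44, 10+25, 12+20, …, 44+4, 34+0) = 48
r[8] = max(4+48, 10+44, 12+25, …, 34+4, 32+0) = 54
r[9] = max(4+54, 10+48, 12+44, …, 32+4, 71+0) = 71
r[10] = max(4+71, 10+54, 12+48, …, 71+4, 35+0) = 75
r[11] = max(4+75, 10+71, 12+54, …, 35+4, 64+0) = 81
Maximum revenue is ₹81.
Now minimize piece count subject to staying optimal: for each k, pieces[k] = 1 + min over i with p[i]+r[k−i]=r[k] of pieces[k−i].
pieces[8] = 2
pieces[9] = 1
pieces[10] = 2
pieces[11] = 2

2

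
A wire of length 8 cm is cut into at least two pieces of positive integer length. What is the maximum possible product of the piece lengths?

18

Define P[k] = max over 1≤i<k of i · max(k−i, P[k−i]); the inner max lets the remainder stay uncut if that's better.
P[2] = 1·max(1,0) = 1·1 = 1
P[3] = 1·max(2,1) = 1·2 = 2
P[4] = 2·max(2,1) = 2·2 = 4
P[5] = 2·max(3,2) = 2·3 = 6
P[6] = 3·max(3,2) = 3·3 = 9
P[7] = 2·max(5,6) = 2·6 = 12
P[8] = 2·max(6,9) = 2·9 = 18
One optimal split: 3 + 3 + 2; product 3·3·2 = 18.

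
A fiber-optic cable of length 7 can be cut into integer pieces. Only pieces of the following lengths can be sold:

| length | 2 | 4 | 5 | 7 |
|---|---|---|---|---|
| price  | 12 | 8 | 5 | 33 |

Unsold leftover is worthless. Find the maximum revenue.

36

Build f[k] bottom-up: f[k] = max over allowed piece i of (p[i] + f[k−i]).
f[1] = 0
f[2] = 12
f[3] = 12
f[4] = 24  (first piece 2, then f[2]=12)
f[5] = 24
f[6] = 36  (first piece 2, then f[4]=24)
f[7] = 36
One optimal cutting: pieces 2 + 2 + 2 with 1 meter of scrap → $36.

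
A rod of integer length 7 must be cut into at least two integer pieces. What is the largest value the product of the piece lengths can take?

Define f[k] = max over 1≤i<k of i · max(k−i, f[k−i]); the inner max lets the remainder stay uncut if that's better.
f[2] = 1·max(1,0) = 1·1 = 1
f[3] = max(1·2, 2·1) = 2
f[4] = max(1·3, 2·2, 3·1) = 4
f[5] = max(1·4, 2·3, 3·2, 4·1) = 6
f[6] = max(1·6, 2·4, 3·3, 4·2, 5·1) = 9
f[7] = max(1·9, 2·6, 3·4, 4·3, 5·2, 6·1) = 12
One optimal split: 3 + 2 + 2; product 3·2·2 = 12.

12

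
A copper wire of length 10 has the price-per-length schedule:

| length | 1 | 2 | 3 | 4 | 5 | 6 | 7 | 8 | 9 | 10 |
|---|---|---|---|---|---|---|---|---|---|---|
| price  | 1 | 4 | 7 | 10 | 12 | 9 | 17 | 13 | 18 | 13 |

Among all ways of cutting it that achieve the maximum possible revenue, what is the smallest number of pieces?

Consider every possible first cut. r[k] is the best of p[i]+r[k−i] over all sellable i≤k.
r[1] = 1
r[2] = max(1+1, 4+0) = 4
r[3] = max(1+4, 4+1, 7+0) = 7
r[4] = max(1+7, 4+4, 7+1, 10+0) = 10
r[5] = max(1+10, 4+7, 7+4, 10+1, 12+0) = 12
r[6] = max(1+12, 4+10, 7+7, 10+4, 12+1, 9+0) = 14
r[7] = max(1+14, 4+12, 7+10, …, 9+1, 17+0) = 17
r[8] = max(1+17, 4+14, 7+12, …, 17+1, 13+0) = 20
r[9] = max(1+20, 4+17, 7+14, …, 13+1, 18+0) = 22
r[10] = max(1+22, 4+20, 7+17, …, 18+1, 13+0) = 24
Maximum revenue is €24.
Now minimize piece count subject to staying optimal: for each k, pieces[k] = 1 + min over i with p[i]+r[k−i]=r[k] of pieces[k−i].
pieces[7] = 1
pieces[8] = 2
pieces[9] = 2
pieces[10] = 2

2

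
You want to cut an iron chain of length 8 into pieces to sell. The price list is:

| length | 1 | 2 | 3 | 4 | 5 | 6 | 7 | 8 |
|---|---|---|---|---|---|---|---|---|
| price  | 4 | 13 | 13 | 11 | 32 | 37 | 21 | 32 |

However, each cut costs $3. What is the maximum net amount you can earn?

Let net[k] be the best obtainable value from length k. For each k, try every first piece i and keep the best of price[i] + net[k−i] minus the 3 cut fee when i<k.
net[1] = 4
net[2] = max(4+4-3, 13+0) = 13
net[3] = max(4+13-3, 13+4-3, 13+0) = 14
net[4] = max(4+14-3, 13+13-3, 13+4-3, 11+0) = 23
net[5] = max(4+23-3, 13+14-3, 13+13-3, 11+4-3, 32+0) = 32
net[6] = max(4+32-3, 13+23-3, 13+14-3, 11+13-3, 32+4-3, 37+0) = 37
net[7] = max(4+37-3, 13+32-3, 13+23-3, …, 37+4-3, 21+0) = 42
net[8] = max(4+42-3, 13+37-3, 13+32-3, …, 21+4-3, 32+0) = 47
One optimal plan: pieces 6 + 2 (1 cut) → $50 − $3 = $47.

47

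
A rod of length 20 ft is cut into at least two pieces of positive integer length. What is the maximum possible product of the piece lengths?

1458

Let g[k] be the best product for length k (with at least one cut). For each first piece i, the rest contributes max(k−i, g[k−i]).
g[2] = 1·max(1,0) = 1·1 = 1
g[3] = 1·max(2,1) = 1·2 = 2
g[4] = 2·max(2,1) = 2·2 = 4
g[5] = 2·max(3,2) = 2·3 = 6
g[6] = 3·max(3,2) = 3·3 = 9
g[7] = 2·max(5,6) = 2·6 = 12
g[8] = 2·max(6,9) = 2·9 = 18
g[9] = 3·max(6,9) = 3·9 = 27
g[10] = 2·max(8,18) = 2·18 = 36
g[11] = 2·max(9,27) = 2·27 = 54
g[12] = 3·max(9,27) = 3·27 = 81
g[13] = 2·max(11,54) = 2·54 = 108
g[14] = 2·max(12,81) = 2·81 = 162
g[15] = 3·max(12,81) = 3·81 = 243
g[16] = 2·max(14,162) = 2·162 = 324
g[17] = 2·max(15,243) = 2·243 = 486
g[18] = 3·max(15,243) = 3·243 = 729
g[19] = 2·max(17,486) = 2·486 = 972
g[20] = 2·max(18,729) = 2·729 = 1458
One optimal split: 3 + 3 + 3 + 3 + 3 + 3 + 2; product 3·3·3·3·3·3·2 = 1458.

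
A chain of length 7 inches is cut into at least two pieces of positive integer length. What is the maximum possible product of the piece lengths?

Let prod[k] be the best product for length k (with at least one cut). For each first piece i, the rest contributes max(k−i, prod[k−i]).
prod[2] = 1*max(1,0) = 1*1 = 1
prod[3] = 1*max(2,1) = 1*2 = 2
prod[4] = 2*max(2,1) = 2*2 = 4
prod[5] = 2*max(3,2) = 2*3 = 6
prod[6] = 3*max(3,2) = 3*3 = 9
prod[7] = 2*max(5,6) = 2*6 = 12
One optimal split: 3 + 2 + 2; product 3*2*2 = 12.

12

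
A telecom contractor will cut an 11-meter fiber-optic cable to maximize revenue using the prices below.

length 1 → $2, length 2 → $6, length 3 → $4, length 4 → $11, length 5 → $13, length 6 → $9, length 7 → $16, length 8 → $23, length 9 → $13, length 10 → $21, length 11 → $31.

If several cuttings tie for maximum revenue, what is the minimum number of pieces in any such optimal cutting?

6

Consider every possible first cut. r[k] is the best of p[i]+r[k−i] over all sellable i≤k.
r[1] = 2
r[2] = max(2+2, 6+0) = 6
r[3] = max(2+6, 6+2, 4+0) = 8
r[4] = max(2+8, 6+6, 4+2, 11+0) = 12
r[5] = max(2+12, 6+8, 4+6, 11+2, 13+0) = 14
r[6] = max(2+14, 6+12, 4+8, 11+6, 13+2, 9+0) = 18
r[7] = max(2+18, 6+14, 4+12, …, 9+2, 16+0) = 20
r[8] = max(2+20, 6+18, 4+14, …, 16+2, 23+0) = 24
r[9] = max(2+24, 6+20, 4+18, …, 23+2, 13+0) = 26
r[10] = max(2+26, 6+24, 4+20, …, 13+2, 21+0) = 30
r[11] = max(2+30, 6+26, 4+24, …, 21+2, 31+0) = 32
Maximum revenue is $32.
Now minimize piece count subject to staying optimal: for each k, pieces[k] = 1 + min over i with p[i]+r[k−i]=r[k] of pieces[k−i].
pieces[8] = 4
pieces[9] = 5
pieces[10] = 5
pieces[11] = 6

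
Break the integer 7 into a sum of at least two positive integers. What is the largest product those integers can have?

12

Let f[k] be the best product for length k (with at least one cut). For each first piece i, the rest contributes max(k−i, f[k−i]).
f[2] = 1×max(1,0) = 1×1 = 1
f[3] = 1×max(2,1) = 1×2 = 2
f[4] = 2×max(2,1) = 2×2 = 4
f[5] = 2×max(3,2) = 2×3 = 6
f[6] = 3×max(3,2) = 3×3 = 9
f[7] = 2×max(5,6) = 2×6 = 12
One optimal split: 3 + 2 + 2; product 3×2×2 = 12.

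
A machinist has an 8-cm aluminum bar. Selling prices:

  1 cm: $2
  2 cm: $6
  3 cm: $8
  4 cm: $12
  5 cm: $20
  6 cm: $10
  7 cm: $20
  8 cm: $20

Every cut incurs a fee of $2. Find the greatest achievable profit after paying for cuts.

Let r[k] be the best obtainable value from length k. For each k, try every first piece i and keep the best of price[i] + r[k−i] minus the 2 cut fee when i<k.
r[1] = 2
r[2] = max(2+2-2, 6+0) = 6
r[3] = max(2+6-2, 6+2-2, 8+0) = 8
r[4] = max(2+8-2, 6+6-2, 8+2-2, 12+0) = 12
r[5] = max(2+12-2, 6+8-2, 8+6-2, 12+2-2, 20+0) = 20
r[6] = max(2+20-2, 6+12-2, 8+8-2, 12+6-2, 20+2-2, 10+0) = 20
r[7] = max(2+20-2, 6+20-2, 8+12-2, …, 10+2-2, 20+0) = 24
r[8] = max(2+24-2, 6+20-2, 8+20-2, …, 20+2-2, 20+0) = 26
One optimal plan: pieces 5 + 3 (1 cut) → $28 − $2 = $26.

26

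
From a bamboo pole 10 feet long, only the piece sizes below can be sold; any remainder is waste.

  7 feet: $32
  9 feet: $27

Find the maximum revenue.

Let f[k] be the best obtainable value from length k. For each k, try every first piece i and keep the best of price[i] + f[k−i].
f[1] = 0
f[2] = 0
f[3] = 0
f[4] = 0
f[5] = 0
f[6] = 0
f[7] = 32
f[8] = 32
f[9] = 32
f[10] = 32
One optimal cutting: pieces 7 with 3 feet of scrap → $32.

32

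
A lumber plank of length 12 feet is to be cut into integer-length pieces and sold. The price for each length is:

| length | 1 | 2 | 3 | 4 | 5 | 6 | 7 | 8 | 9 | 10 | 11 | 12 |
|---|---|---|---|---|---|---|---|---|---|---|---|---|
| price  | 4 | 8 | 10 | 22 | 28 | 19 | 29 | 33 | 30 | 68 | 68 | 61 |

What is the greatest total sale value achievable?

76

Build best[k] bottom-up: best[k] = max over allowed piece i of (p[i] + best[k−i]).
best[1] = 4
best[2] = 8  (first piece 1, then best[1]=4)
best[3] = 12  (first piece 1, then best[2]=8)
best[4] = 22
best[5] = 28
best[6] = 32  (first piece 1, then best[5]=28)
best[7] = 36  (first piece 1, then best[6]=32)
best[8] = 44  (first piece 4, then best[4]=22)
best[9] = 50  (first piece 4, then best[5]=28)
best[10] = 68
best[11] = 72  (first piece 1, then best[10]=68)
best[12] = 76  (first piece 1, then best[11]=72)
One optimal cutting: 10 + 1 + 1 → $68 + $4 + $4 = $76.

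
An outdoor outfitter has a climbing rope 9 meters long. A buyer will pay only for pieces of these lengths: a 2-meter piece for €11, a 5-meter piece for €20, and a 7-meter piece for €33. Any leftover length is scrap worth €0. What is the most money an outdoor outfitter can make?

44

Consider every possible first cut. r[k] is the best of p[i]+r[k−i] over all sellable i≤k.
r[1] = 0
r[2] = 11
r[3] = 11
r[4] = 22  (first piece 2, then r[2]=11)
r[5] = 22
r[6] = 33  (first piece 2, then r[4]=22)
r[7] = 33
r[8] = 44  (first piece 2, then r[6]=33)
r[9] = 44
One optimal cutting: pieces 2 + 2 + 2 + 2 with 1 meter of scrap → €44.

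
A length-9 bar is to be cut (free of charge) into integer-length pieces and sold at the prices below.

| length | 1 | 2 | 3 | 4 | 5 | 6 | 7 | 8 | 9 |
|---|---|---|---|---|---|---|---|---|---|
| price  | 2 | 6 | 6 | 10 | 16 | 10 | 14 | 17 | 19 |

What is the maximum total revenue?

28

Build best[k] bottom-up: best[k] = max over allowed piece i of (p[i] + best[k−i]).
best[1] = 2
best[2] = 6
best[3] = 8  (first piece 1, then best[2]=6)
best[4] = 12  (first piece 2, then best[2]=6)
best[5] = 16
best[6] = 18  (first piece 1, then best[5]=16)
best[7] = 22  (first piece 2, then best[5]=16)
best[8] = 24  (first piece 1, then best[7]=22)
best[9] = 28  (first piece 2, then best[7]=22)
One optimal cutting: 5 + 2 + 2 → $16 + $6 + $6 = $28.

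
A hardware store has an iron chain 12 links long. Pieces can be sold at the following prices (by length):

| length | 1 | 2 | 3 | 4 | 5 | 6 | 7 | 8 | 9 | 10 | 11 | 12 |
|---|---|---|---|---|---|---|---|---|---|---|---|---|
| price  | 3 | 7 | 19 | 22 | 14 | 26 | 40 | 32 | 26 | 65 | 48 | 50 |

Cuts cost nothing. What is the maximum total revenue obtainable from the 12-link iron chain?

Consider every possible first cut. R[k] is the best of p[i]+R[k−i] over all sellable i≤k.
R[1] = 3
R[2] = 7
R[3] = 19
R[4] = 22  (first piece 1, then R[3]=19)
R[5] = 26  (first piece 2, then R[3]=19)
R[6] = 38  (first piece 3, then R[3]=19)
R[7] = 41  (first piece 1, then R[6]=38)
R[8] = 45  (first piece 2, then R[6]=38)
R[9] = 57  (first piece 3, then R[6]=38)
R[10] = 65
R[11] = 68  (first piece 1, then R[10]=65)
R[12] = 76  (first piece 3, then R[9]=57)
One optimal cutting: 3 + 3 + 3 + 3 → $19 + $19 + $19 + $19 = $76.

76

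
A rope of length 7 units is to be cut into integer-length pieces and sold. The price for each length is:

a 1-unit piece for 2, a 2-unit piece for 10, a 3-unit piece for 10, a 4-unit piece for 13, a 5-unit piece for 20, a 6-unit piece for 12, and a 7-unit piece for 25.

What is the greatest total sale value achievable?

32

Consider every possible first cut. best[k] is the best of p[i]+best[k−i] over all sellable i≤k.
best[1] = 2
best[2] = max(2+2, 10+0) = 10
best[3] = max(2+10, 10+2, 10+0) = 12
best[4] = max(2+12, 10+10, 10+2, 13+0) = 20
best[5] = max(2+20, 10+12, 10+10, 13+2, 20+0) = 22
best[6] = max(2+22, 10+20, 10+12, 13+10, 20+2, 12+0) = 30
best[7] = max(2+30, 10+22, 10+20, …, 12+2, 25+0) = 32
One optimal cutting: 2 + 2 + 2 + 1 → 10 + 10 + 10 + 2 = 32.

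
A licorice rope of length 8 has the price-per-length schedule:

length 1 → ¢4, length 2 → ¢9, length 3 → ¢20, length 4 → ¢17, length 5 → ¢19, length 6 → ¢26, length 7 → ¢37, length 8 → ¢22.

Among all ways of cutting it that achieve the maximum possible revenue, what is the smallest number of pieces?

Build r[k] bottom-up: r[k] = max over allowed piece i of (p[i] + r[k−i]).
r[1] = 4
r[2] = max(4+4, 9+0) = 9
r[3] = max(4+9, 9+4, 20+0) = 20
r[4] = max(4+20, 9+9, 20+4, 17+0) = 24
r[5] = max(4+24, 9+20, 20+9, 17+4, 19+0) = 29
r[6] = max(4+29, 9+24, 20+20, 17+9, 19+4, 26+0) = 40
r[7] = max(4+40, 9+29, 20+24, …, 26+4, 37+0) = 44
r[8] = max(4+44, 9+40, 20+29, …, 37+4, 22+0) = 49
Maximum revenue is ¢49.
Now minimize piece count subject to staying optimal: for each k, pieces[k] = 1 + min over i with p[i]+r[k−i]=r[k] of pieces[k−i].
pieces[5] = 2
pieces[6] = 2
pieces[7] = 3
pieces[8] = 3

3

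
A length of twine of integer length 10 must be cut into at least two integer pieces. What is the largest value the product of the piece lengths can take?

Let prod[k] be the best product for length k (with at least one cut). For each first piece i, the rest contributes max(k−i, prod[k−i]).
prod[2] = 1·max(1,0) = 1·1 = 1
prod[3] = 1·max(2,1) = 1·2 = 2
prod[4] = 2·max(2,1) = 2·2 = 4
prod[5] = 2·max(3,2) = 2·3 = 6
prod[6] = 3·max(3,2) = 3·3 = 9
prod[7] = 2·max(5,6) = 2·6 = 12
prod[8] = 2·max(6,9) = 2·9 = 18
prod[9] = 3·max(6,9) = 3·9 = 27
prod[10] = 2·max(8,18) = 2·18 = 36
One optimal split: 3 + 3 + 2 + 2; product 3·3·2·2 = 36.

36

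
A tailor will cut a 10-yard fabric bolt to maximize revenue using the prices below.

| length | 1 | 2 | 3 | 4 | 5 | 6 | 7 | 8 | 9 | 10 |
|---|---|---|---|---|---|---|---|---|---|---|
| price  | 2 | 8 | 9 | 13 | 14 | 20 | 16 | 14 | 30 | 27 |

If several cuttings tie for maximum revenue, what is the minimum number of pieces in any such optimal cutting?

5

Let r[k] be the best obtainable value from length k. For each k, try every first piece i and keep the best of price[i] + r[k−i].
r[1] = 2
r[2] = max(2+2, 8+0) = 8
r[3] = max(2+8, 8+2, 9+0) = 10
r[4] = max(2+10, 8+8, 9+2, 13+0) = 16
r[5] = max(2+16, 8+10, 9+8, 13+2, 14+0) = 18
r[6] = max(2+18, 8+16, 9+10, 13+8, 14+2, 20+0) = 24
r[7] = max(2+24, 8+18, 9+16, …, 20+2, 16+0) = 26
r[8] = max(2+26, 8+24, 9+18, …, 16+2, 14+0) = 32
r[9] = max(2+32, 8+26, 9+24, …, 14+2, 30+0) = 34
r[10] = max(2+34, 8+32, 9+26, …, 30+2, 27+0) = 40
Maximum revenue is $40.
Now minimize piece count subject to staying optimal: for each k, pieces[k] = 1 + min over i with p[i]+r[k−i]=r[k] of pieces[k−i].
pieces[7] = 4
pieces[8] = 4
pieces[9] = 5
pieces[10] = 5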